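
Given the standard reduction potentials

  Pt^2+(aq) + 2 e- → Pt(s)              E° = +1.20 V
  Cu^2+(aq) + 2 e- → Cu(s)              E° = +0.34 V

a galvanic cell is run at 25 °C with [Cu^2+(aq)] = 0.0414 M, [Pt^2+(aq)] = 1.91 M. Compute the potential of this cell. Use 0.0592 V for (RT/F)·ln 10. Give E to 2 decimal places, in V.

+0.91 V

The Pt²⁺/Pt couple has the more positive E°, so it is the cathode; Cu²⁺/Cu is the anode.
E°cell = E°cat − E°an = +1.20 − (+0.34) = +0.86 V; n = 2.
For the overall reaction Pt^2+(aq) + Cu(s) → Pt(s) + Cu^2+(aq), Q = [Cu^2+(aq)] / [Pt^2+(aq)] = 0.0217, giving log Q = −1.664.
E = E° − (0.0592/n)·log Q = +0.86 − (0.0592/2)(−1.664) = +0.91 V.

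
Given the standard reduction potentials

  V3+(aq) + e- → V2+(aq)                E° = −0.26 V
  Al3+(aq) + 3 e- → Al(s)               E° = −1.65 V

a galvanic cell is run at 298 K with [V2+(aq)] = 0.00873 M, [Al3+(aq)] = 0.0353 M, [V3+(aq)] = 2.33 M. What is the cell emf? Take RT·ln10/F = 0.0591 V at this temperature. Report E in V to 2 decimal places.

The V³⁺/V²⁺ couple has the more positive E°, so it is the cathode; Al³⁺/Al is the anode.
The standard potential is −0.26 − (−1.65) = +1.39 V and the balanced reaction transfers n = 3 electrons.
For the overall reaction 3 V3+(aq) + Al(s) → 3 V2+(aq) + Al3+(aq), Q = ([V2+(aq)]^3·[Al3+(aq)]) / [V3+(aq)]^3 = 1.86×10^−9, giving log Q = −8.731.
E = E° − (0.0591/n)·log Q = +1.39 − (0.0591/3)(−8.731) = +1.56 V.

+1.56 V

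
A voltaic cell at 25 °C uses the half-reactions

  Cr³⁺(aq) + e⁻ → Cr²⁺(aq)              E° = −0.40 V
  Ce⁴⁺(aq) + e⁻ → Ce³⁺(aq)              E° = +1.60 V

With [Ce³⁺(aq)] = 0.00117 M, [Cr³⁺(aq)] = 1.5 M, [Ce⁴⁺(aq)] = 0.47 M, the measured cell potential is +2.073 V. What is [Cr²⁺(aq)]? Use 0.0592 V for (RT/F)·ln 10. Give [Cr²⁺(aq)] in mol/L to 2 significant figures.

With Ce⁴⁺/Ce³⁺ at the cathode and Cr³⁺/Cr²⁺ at the anode, E°cell = +1.60 − (−0.40) = +2.00 V (n = 1).
Rearranging E = E° − (0.0592/n)·log Q gives log Q = 1(+2.00 − (+2.073))/0.0592 = −1.233.
The balanced reaction is Ce⁴⁺(aq) + Cr²⁺(aq) → Ce³⁺(aq) + Cr³⁺(aq), so Q = ([Ce³⁺(aq)]·[Cr³⁺(aq)]) / ([Ce⁴⁺(aq)]·[Cr²⁺(aq)]).
Substituting the known concentrations and solving, log [Cr²⁺(aq)] = −1.195 and [Cr²⁺(aq)] = 0.064 M.

0.064 M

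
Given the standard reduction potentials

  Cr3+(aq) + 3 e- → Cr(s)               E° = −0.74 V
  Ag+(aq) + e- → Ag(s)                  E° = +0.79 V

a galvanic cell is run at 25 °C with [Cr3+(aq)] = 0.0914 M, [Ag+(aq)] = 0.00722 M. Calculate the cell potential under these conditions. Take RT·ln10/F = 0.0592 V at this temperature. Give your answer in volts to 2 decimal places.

+1.42 V

Ag⁺/Ag is reduced (cathode, E° = +0.79 V) and Cr³⁺/Cr is oxidized (anode).
E°cell = +0.79 − (−0.74) = +1.53 V, with n = 3 electrons transferred.
For the overall reaction 3 Ag+(aq) + Cr(s) → 3 Ag(s) + Cr3+(aq), Q = [Cr3+(aq)] / [Ag+(aq)]^3 = 2.43×10^5, giving log Q = 5.385.
Applying E = E° − (RT ln10/nF)·log Q gives +1.53 − (0.0592/3)(5.385) = +1.42 V.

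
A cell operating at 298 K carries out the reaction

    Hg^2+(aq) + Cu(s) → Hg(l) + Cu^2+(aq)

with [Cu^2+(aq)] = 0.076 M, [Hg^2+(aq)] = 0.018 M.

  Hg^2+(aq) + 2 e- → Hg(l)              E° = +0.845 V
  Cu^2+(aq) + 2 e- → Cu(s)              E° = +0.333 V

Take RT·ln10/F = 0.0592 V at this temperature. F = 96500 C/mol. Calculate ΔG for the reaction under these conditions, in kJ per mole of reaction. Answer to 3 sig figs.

−95.2 kJ/mol

With Hg²⁺/Hg reduced at the cathode, E°cell = +0.845 − (+0.333) = +0.512 V and n = 2.
Q = [Cu^2+(aq)] / [Hg^2+(aq)] = 4.22, so log Q = 0.626 and E = +0.512 − (0.0592/2)(0.626) = +0.4935 V.
ΔG = −nFE = −(2)(96500)(+0.4935) J/mol = −95.2 kJ/mol.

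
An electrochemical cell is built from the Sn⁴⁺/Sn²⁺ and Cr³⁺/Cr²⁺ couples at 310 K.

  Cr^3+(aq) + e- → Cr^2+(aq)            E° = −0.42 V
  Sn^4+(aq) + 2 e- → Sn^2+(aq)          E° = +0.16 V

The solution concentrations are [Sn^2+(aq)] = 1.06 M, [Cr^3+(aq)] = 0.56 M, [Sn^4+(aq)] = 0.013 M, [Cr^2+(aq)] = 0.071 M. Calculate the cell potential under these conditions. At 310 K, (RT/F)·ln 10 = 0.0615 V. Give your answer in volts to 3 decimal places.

Since E°(Sn⁴⁺/Sn²⁺) > E°(Cr³⁺/Cr²⁺), Sn⁴⁺/Sn²⁺ serves as the cathode.
The standard potential is +0.16 − (−0.42) = +0.58 V and the balanced reaction transfers n = 2 electrons.
The balanced reaction is Sn^4+(aq) + 2 Cr^2+(aq) → Sn^2+(aq) + 2 Cr^3+(aq), so Q = ([Sn^2+(aq)]·[Cr^3+(aq)]^2) / ([Sn^4+(aq)]·[Cr^2+(aq)]^2) = 5.07×10^3 and log Q = 3.705.
E = E° − (0.0615/n)·log Q = +0.58 − (0.0615/2)(3.705) = +0.466 V.

+0.466 V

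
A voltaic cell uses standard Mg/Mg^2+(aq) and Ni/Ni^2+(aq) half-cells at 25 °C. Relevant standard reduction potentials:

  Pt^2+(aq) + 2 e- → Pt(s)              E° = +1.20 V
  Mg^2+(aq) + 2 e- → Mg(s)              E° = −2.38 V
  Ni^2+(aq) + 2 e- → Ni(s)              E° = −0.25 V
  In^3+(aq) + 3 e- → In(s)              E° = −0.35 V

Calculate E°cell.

+2.13 V

Of the two couples in this cell, the one with the more positive reduction potential is reduced at the cathode: here that is Ni²⁺/Ni (−0.25 V); Mg²⁺/Mg (−2.38 V) is the anode.
E°cell = E°(cathode) − E°(anode) = −0.25 − (−2.38) = +2.13 V.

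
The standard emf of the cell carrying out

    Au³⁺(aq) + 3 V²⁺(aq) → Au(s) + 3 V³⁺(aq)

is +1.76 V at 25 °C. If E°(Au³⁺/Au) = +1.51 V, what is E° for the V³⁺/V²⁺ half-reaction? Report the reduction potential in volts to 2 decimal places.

−0.25 V

In the reaction as written the Au³⁺/Au couple is reduced (cathode) and V³⁺/V²⁺ is oxidized (anode), so E°cell = E°(Au³⁺/Au) − E°(V³⁺/V²⁺).
E°(V³⁺/V²⁺) = E°(cathode) − E°cell = +1.51 − (+1.76) = −0.25 V.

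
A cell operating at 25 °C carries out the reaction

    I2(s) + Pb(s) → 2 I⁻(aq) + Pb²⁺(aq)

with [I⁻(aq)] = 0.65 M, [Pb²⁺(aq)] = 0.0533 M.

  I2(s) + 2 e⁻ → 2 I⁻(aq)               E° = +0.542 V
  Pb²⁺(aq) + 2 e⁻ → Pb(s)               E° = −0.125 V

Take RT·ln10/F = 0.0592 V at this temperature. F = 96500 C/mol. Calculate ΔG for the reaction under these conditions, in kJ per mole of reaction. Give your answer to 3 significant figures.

With I₂/I⁻ reduced at the cathode, E°cell = +0.542 − (−0.125) = +0.667 V and n = 2.
Q = [I⁻(aq)]^2·[Pb²⁺(aq)] = 0.0225, so log Q = −1.647 and E = +0.667 − (0.0592/2)(−1.647) = +0.7158 V.
Then ΔG = −nFE = −2 × 96500 × +0.7158 J/mol = −138 kJ/mol.

−138 kJ/mol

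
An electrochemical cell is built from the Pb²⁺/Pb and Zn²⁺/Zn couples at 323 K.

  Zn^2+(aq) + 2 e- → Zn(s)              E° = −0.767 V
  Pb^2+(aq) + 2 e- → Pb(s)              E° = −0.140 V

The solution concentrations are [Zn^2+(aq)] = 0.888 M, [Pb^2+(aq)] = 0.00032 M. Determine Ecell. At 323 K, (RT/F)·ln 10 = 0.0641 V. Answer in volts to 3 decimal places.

+0.517 V

Since E°(Pb²⁺/Pb) > E°(Zn²⁺/Zn), Pb²⁺/Pb serves as the cathode.
E°cell = −0.140 − (−0.767) = +0.627 V, with n = 2 electrons transferred.
Balancing gives Pb^2+(aq) + Zn(s) → Pb(s) + Zn^2+(aq); hence Q = [Zn^2+(aq)] / [Pb^2+(aq)] = 2.78×10^3 (log Q = 3.443).
E = E° − (0.0641/n)·log Q = +0.627 − (0.0641/2)(3.443) = +0.517 V.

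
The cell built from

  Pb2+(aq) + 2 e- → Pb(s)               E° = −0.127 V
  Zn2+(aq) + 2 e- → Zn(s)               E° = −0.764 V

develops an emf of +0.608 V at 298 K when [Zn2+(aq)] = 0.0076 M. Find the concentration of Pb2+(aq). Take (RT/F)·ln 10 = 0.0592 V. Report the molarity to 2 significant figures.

Pb²⁺/Pb is the cathode (higher E°); E°cell = −0.127 − (−0.764) = +0.637 V with n = 2.
Rearranging E = E° − (0.0592/n)·log Q gives log Q = 2(+0.637 − (+0.608))/0.0592 = 0.980.
Balancing electrons gives Pb2+(aq) + Zn(s) → Pb(s) + Zn2+(aq); thus Q = [Zn2+(aq)] / [Pb2+(aq)].
Solving for the unknown gives log [Pb2+(aq)] = −3.099, so [Pb2+(aq)] ≈ 0.00080 M.

0.00080 M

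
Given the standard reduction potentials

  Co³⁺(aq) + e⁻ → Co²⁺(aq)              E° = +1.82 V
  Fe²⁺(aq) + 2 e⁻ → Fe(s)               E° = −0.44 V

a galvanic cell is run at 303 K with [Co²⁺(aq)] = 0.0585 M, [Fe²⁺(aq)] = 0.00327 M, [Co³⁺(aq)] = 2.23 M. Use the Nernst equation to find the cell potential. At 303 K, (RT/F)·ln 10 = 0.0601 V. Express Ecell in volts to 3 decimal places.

Since E°(Co³⁺/Co²⁺) > E°(Fe²⁺/Fe), Co³⁺/Co²⁺ serves as the cathode.
E°cell = +1.82 − (−0.44) = +2.26 V, with n = 2 electrons transferred.
Balancing gives 2 Co³⁺(aq) + Fe(s) → 2 Co²⁺(aq) + Fe²⁺(aq); hence Q = ([Co²⁺(aq)]^2·[Fe²⁺(aq)]) / [Co³⁺(aq)]^2 = 2.25×10^−6 (log Q = −5.648).
Applying E = E° − (RT ln10/nF)·log Q gives +2.26 − (0.0601/2)(−5.648) = +2.430 V.

+2.430 V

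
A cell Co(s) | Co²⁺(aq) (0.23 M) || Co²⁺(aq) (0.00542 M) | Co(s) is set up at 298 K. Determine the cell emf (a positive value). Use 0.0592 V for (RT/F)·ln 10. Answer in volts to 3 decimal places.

For a concentration cell E°cell = 0, since both electrodes use the same couple.
The compartment with the higher Co²⁺(aq) concentration (0.23 M) acts as the cathode; ions are reduced there and produced at the dilute (0.00542 M) anode.
With n = 2, Ecell = −(0.0592/2)·log([dilute]/[conc]) = −(0.0592/2)·log(0.00542/0.23) = +0.048 V.

0.048 V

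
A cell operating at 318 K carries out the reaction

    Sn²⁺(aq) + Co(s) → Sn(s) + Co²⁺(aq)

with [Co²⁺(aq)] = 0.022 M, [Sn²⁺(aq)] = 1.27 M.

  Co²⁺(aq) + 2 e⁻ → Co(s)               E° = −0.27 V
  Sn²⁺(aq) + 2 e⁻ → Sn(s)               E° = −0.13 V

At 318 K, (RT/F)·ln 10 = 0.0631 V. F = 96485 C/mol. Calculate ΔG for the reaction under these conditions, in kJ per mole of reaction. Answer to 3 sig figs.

−37.7 kJ/mol

The standard cell potential is −0.13 − (−0.27) = +0.14 V, with n = 2 electrons in the balanced equation.
The reaction quotient is [Co²⁺(aq)] / [Sn²⁺(aq)] = 0.0173; by Nernst, E = +0.14 − (0.0631/2)(−1.761) = +0.1956 V.
ΔG = −nFE = −(2)(96485)(+0.1956) J/mol = −37.7 kJ/mol.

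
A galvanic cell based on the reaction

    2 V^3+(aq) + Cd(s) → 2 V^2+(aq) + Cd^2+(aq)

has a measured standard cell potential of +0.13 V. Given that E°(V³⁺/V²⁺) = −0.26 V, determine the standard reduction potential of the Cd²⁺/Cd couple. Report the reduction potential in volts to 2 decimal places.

−0.39 V

In the reaction as written the V³⁺/V²⁺ couple is reduced (cathode) and Cd²⁺/Cd is oxidized (anode), so E°cell = E°(V³⁺/V²⁺) − E°(Cd²⁺/Cd).
E°(Cd²⁺/Cd) = E°(cathode) − E°cell = −0.26 − (+0.13) = −0.39 V.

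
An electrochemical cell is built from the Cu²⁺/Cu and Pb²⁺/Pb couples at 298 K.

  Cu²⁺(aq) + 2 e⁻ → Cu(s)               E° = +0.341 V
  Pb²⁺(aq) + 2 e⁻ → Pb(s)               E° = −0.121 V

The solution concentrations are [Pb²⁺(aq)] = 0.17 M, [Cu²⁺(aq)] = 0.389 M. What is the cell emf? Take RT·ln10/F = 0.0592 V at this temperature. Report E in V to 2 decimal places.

Since E°(Cu²⁺/Cu) > E°(Pb²⁺/Pb), Cu²⁺/Cu serves as the cathode.
The standard potential is +0.341 − (−0.121) = +0.462 V and the balanced reaction transfers n = 2 electrons.
For the overall reaction Cu²⁺(aq) + Pb(s) → Cu(s) + Pb²⁺(aq), Q = [Pb²⁺(aq)] / [Cu²⁺(aq)] = 0.437, giving log Q = −0.360.
E = E° − (0.0592/n)·log Q = +0.462 − (0.0592/2)(−0.360) = +0.47 V.

+0.47 V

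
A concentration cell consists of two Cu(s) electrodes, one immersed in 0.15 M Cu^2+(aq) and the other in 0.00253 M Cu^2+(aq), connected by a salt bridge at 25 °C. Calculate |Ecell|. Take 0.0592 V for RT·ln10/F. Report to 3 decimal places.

For a concentration cell E°cell = 0, since both electrodes use the same couple.
The compartment with the higher Cu^2+(aq) concentration (0.15 M) acts as the cathode; ions are reduced there and produced at the dilute (0.00253 M) anode.
With n = 2, Ecell = −(0.0592/2)·log([dilute]/[conc]) = −(0.0592/2)·log(0.00253/0.15) = +0.052 V.

0.052 V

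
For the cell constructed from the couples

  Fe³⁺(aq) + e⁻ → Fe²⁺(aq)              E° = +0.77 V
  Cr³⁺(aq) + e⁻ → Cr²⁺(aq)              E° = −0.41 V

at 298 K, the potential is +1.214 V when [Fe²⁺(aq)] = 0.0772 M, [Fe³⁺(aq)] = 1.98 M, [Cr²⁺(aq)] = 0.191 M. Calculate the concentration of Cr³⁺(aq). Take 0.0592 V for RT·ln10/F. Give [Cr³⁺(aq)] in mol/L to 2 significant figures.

The Fe³⁺/Fe²⁺ couple has the larger reduction potential, so it is the cathode: E°cell = +0.77 − (−0.41) = +1.18 V and n = 1.
Since E = E° − (0.0592/n)·log Q, log Q = n(E° − E)/0.0592 = −0.574.
Balancing electrons gives Fe³⁺(aq) + Cr²⁺(aq) → Fe²⁺(aq) + Cr³⁺(aq); thus Q = ([Fe²⁺(aq)]·[Cr³⁺(aq)]) / ([Fe³⁺(aq)]·[Cr²⁺(aq)]).
Isolating [Cr³⁺(aq)] in Q = 10^{−0.574} yields log [Cr³⁺(aq)] = 0.116, i.e. 1.3 M.

1.3 M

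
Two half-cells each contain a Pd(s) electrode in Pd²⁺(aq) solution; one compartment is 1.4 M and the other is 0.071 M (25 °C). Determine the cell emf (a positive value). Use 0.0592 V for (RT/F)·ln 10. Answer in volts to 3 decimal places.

0.038 V

For a concentration cell E°cell = 0, since both electrodes use the same couple.
The compartment with the higher Pd²⁺(aq) concentration (1.4 M) acts as the cathode; ions are reduced there and produced at the dilute (0.071 M) anode.
With n = 2, Ecell = −(0.0592/2)·log([dilute]/[conc]) = −(0.0592/2)·log(0.071/1.4) = +0.038 V.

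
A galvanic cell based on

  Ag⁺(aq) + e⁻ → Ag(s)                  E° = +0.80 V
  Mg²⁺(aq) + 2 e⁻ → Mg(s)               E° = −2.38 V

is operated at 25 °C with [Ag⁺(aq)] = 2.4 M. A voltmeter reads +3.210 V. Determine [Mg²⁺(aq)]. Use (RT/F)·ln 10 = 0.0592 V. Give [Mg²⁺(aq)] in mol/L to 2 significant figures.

The Ag⁺/Ag couple has the larger reduction potential, so it is the cathode: E°cell = +0.80 − (−2.38) = +3.18 V and n = 2.
Rearranging E = E° − (0.0592/n)·log Q gives log Q = 2(+3.18 − (+3.210))/0.0592 = −1.014.
For 2 Ag⁺(aq) + Mg(s) → 2 Ag(s) + Mg²⁺(aq), the reaction quotient is Q = [Mg²⁺(aq)] / [Ag⁺(aq)]^2.
Solving for the unknown gives log [Mg²⁺(aq)] = −0.254, so [Mg²⁺(aq)] ≈ 0.56 M.

0.56 M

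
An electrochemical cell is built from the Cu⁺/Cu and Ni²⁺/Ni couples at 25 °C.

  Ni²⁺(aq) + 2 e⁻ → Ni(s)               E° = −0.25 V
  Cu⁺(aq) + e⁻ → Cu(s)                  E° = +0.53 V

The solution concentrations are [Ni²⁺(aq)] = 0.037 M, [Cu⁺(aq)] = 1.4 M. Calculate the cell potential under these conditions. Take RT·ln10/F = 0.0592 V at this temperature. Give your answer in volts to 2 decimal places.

+0.83 V

The Cu⁺/Cu couple has the more positive E°, so it is the cathode; Ni²⁺/Ni is the anode.
E°cell = +0.53 − (−0.25) = +0.78 V, with n = 2 electrons transferred.
Balancing gives 2 Cu⁺(aq) + Ni(s) → 2 Cu(s) + Ni²⁺(aq); hence Q = [Ni²⁺(aq)] / [Cu⁺(aq)]^2 = 0.0189 (log Q = −1.724).
E = E° − (0.0592/n)·log Q = +0.78 − (0.0592/2)(−1.724) = +0.83 V.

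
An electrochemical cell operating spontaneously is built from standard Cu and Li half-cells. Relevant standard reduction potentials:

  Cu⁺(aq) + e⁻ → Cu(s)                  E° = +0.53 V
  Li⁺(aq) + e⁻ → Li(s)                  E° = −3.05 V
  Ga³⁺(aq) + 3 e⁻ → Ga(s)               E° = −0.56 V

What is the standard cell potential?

+3.58 V

The Cu⁺/Cu couple has the higher E°, so Cu ion is reduced (cathode) and Li is oxidized (anode).
E°cell = E°(cathode) − E°(anode) = +0.53 − (−3.05) = +3.58 V.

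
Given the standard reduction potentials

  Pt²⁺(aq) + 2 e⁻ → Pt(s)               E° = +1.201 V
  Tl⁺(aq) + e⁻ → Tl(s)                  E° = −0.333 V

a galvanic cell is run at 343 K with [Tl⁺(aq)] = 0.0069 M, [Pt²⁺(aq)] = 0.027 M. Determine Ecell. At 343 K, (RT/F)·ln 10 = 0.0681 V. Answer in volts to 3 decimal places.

Since E°(Pt²⁺/Pt) > E°(Tl⁺/Tl), Pt²⁺/Pt serves as the cathode.
The standard potential is +1.201 − (−0.333) = +1.534 V and the balanced reaction transfers n = 2 electrons.
The balanced reaction is Pt²⁺(aq) + 2 Tl(s) → Pt(s) + 2 Tl⁺(aq), so Q = [Tl⁺(aq)]^2 / [Pt²⁺(aq)] = 0.00176 and log Q = −2.754.
E = E° − (0.0681/n)·log Q = +1.534 − (0.0681/2)(−2.754) = +1.628 V.

+1.628 V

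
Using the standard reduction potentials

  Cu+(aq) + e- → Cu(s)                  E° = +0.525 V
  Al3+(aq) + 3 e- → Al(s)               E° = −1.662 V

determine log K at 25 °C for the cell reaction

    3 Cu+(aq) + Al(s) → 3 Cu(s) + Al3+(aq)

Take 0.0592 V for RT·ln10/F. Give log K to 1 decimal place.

log K = 110.8

The Cu⁺/Cu couple is reduced (cathode); E°cell = +0.525 − (−1.662) = +2.187 V with n = 3.
At equilibrium E = 0, so log K = nE°cell / 0.0592 = (3)(+2.187) / 0.0592 = 110.8.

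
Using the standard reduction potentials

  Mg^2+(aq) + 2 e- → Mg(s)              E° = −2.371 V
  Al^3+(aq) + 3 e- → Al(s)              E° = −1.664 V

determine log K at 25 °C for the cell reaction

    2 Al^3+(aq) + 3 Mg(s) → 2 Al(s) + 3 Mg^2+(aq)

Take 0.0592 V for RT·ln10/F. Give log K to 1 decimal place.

log K = 71.7

The Al³⁺/Al couple is reduced (cathode); E°cell = −1.664 − (−2.371) = +0.707 V with n = 6.
At equilibrium E = 0, so log K = nE°cell / 0.0592 = (6)(+0.707) / 0.0592 = 71.7.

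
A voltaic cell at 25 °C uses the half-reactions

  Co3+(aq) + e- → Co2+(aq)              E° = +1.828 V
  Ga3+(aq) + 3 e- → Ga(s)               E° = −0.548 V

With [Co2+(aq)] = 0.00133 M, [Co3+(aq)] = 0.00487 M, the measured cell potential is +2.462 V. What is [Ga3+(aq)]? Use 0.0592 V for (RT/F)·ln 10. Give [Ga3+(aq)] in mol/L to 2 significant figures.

0.0022 M

Co³⁺/Co²⁺ is the cathode (higher E°); E°cell = +1.828 − (−0.548) = +2.376 V with n = 3.
Rearranging E = E° − (0.0592/n)·log Q gives log Q = 3(+2.376 − (+2.462))/0.0592 = −4.358.
Balancing electrons gives 3 Co3+(aq) + Ga(s) → 3 Co2+(aq) + Ga3+(aq); thus Q = ([Co2+(aq)]^3·[Ga3+(aq)]) / [Co3+(aq)]^3.
Substituting the known concentrations and solving, log [Ga3+(aq)] = −2.667 and [Ga3+(aq)] = 0.0022 M.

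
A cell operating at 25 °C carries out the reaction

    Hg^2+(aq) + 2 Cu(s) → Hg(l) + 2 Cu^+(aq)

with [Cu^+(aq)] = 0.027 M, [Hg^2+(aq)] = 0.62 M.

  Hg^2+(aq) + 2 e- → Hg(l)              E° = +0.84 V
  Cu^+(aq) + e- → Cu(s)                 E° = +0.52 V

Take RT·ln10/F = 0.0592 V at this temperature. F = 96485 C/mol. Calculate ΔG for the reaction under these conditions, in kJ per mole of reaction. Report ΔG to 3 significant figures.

−78.5 kJ/mol

E°cell = +0.84 − (+0.52) = +0.32 V; the balanced reaction transfers n = 2 electrons.
Q = [Cu^+(aq)]^2 / [Hg^2+(aq)] = 0.00118, so log Q = −2.930 and E = +0.32 − (0.0592/2)(−2.930) = +0.4067 V.
Finally ΔG = −nFE = −(2)(96485 C/mol)(+0.4067 V) = −78.5 kJ/mol.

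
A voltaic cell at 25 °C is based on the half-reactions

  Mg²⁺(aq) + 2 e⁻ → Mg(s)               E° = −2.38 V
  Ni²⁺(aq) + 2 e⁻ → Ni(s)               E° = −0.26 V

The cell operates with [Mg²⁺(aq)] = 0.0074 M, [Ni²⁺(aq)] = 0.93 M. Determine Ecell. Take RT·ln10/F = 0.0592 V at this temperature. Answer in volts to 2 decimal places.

The Ni²⁺/Ni couple has the more positive E°, so it is the cathode; Mg²⁺/Mg is the anode.
E°cell = −0.26 − (−2.38) = +2.12 V, with n = 2 electrons transferred.
For the overall reaction Ni²⁺(aq) + Mg(s) → Ni(s) + Mg²⁺(aq), Q = [Mg²⁺(aq)] / [Ni²⁺(aq)] = 0.00796, giving log Q = −2.099.
By the Nernst equation, E = +2.12 − (0.0592/2)·(−2.099) = +2.18 V.

+2.18 V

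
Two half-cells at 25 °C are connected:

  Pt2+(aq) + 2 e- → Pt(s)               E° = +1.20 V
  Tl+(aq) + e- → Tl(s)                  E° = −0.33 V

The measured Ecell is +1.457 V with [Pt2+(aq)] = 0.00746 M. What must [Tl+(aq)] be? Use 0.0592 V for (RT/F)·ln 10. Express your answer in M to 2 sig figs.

Pt²⁺/Pt is the cathode (higher E°); E°cell = +1.20 − (−0.33) = +1.53 V with n = 2.
From the Nernst equation, log Q = n(E° − E)/0.0592 = 2·(+1.53 − (+1.457))/0.0592 = 2.466.
For Pt2+(aq) + 2 Tl(s) → Pt(s) + 2 Tl+(aq), the reaction quotient is Q = [Tl+(aq)]^2 / [Pt2+(aq)].
Isolating [Tl+(aq)] in Q = 10^{2.466} yields log [Tl+(aq)] = 0.169, i.e. 1.5 M.

1.5 M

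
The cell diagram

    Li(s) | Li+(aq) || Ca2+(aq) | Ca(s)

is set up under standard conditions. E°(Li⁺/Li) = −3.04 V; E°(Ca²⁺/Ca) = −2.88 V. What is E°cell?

+0.16 V

By convention the left-hand electrode in cell notation is the anode (oxidation) and the right-hand electrode is the cathode (reduction).
E°cell = E°(right) − E°(left) = −2.88 − (−3.04) = +0.16 V.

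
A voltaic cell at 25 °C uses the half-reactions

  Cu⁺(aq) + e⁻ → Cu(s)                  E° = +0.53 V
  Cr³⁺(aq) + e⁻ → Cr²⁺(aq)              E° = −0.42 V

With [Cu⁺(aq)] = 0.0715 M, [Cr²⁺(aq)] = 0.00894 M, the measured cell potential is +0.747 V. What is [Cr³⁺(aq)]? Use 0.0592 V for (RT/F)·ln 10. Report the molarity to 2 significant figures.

With Cu⁺/Cu at the cathode and Cr³⁺/Cr²⁺ at the anode, E°cell = +0.53 − (−0.42) = +0.95 V (n = 1).
Rearranging E = E° − (0.0592/n)·log Q gives log Q = 1(+0.95 − (+0.747))/0.0592 = 3.429.
For Cu⁺(aq) + Cr²⁺(aq) → Cu(s) + Cr³⁺(aq), the reaction quotient is Q = [Cr³⁺(aq)] / ([Cu⁺(aq)]·[Cr²⁺(aq)]).
Solving for the unknown gives log [Cr³⁺(aq)] = 0.235, so [Cr³⁺(aq)] ≈ 1.7 M.

1.7 M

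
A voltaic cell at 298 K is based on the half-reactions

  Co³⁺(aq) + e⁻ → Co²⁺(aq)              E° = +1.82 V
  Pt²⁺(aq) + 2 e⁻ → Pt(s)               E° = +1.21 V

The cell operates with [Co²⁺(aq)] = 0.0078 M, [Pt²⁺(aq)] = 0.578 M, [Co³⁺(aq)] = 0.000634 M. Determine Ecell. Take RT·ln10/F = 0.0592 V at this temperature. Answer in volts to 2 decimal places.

Co³⁺/Co²⁺ is reduced (cathode, E° = +1.82 V) and Pt²⁺/Pt is oxidized (anode).
E°cell = E°cat − E°an = +1.82 − (+1.21) = +0.61 V; n = 2.
For the overall reaction 2 Co³⁺(aq) + Pt(s) → 2 Co²⁺(aq) + Pt²⁺(aq), Q = ([Co²⁺(aq)]^2·[Pt²⁺(aq)]) / [Co³⁺(aq)]^2 = 87.5, giving log Q = 1.942.
E = E° − (0.0592/n)·log Q = +0.61 − (0.0592/2)(1.942) = +0.55 V.

+0.55 V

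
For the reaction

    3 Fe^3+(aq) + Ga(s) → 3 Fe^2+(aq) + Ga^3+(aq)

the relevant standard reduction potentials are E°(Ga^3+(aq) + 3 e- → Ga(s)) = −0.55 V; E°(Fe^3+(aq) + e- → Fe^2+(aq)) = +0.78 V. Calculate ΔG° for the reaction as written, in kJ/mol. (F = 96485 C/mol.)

−385 kJ/mol

In the reaction as written Fe^3+(aq) is reduced, so the Fe³⁺/Fe²⁺ couple is the cathode and Ga³⁺/Ga is the anode.
E°cell = +0.78 − (−0.55) = +1.33 V; balancing electrons gives n = 3.
ΔG° = −nFE°cell = −(3)(96485)(+1.33) J/mol = −385 kJ/mol.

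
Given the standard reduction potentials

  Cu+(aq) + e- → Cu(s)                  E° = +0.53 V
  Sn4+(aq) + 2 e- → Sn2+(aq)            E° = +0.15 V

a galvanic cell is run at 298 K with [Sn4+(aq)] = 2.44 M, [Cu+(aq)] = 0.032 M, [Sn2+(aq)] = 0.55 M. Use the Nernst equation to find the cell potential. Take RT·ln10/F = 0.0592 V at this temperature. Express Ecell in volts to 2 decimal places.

Cu⁺/Cu is reduced (cathode, E° = +0.53 V) and Sn⁴⁺/Sn²⁺ is oxidized (anode).
The standard potential is +0.53 − (+0.15) = +0.38 V and the balanced reaction transfers n = 2 electrons.
Balancing gives 2 Cu+(aq) + Sn2+(aq) → 2 Cu(s) + Sn4+(aq); hence Q = [Sn4+(aq)] / ([Cu+(aq)]^2·[Sn2+(aq)]) = 4.33×10^3 (log Q = 3.637).
By the Nernst equation, E = +0.38 − (0.0592/2)·(3.637) = +0.27 V.

+0.27 V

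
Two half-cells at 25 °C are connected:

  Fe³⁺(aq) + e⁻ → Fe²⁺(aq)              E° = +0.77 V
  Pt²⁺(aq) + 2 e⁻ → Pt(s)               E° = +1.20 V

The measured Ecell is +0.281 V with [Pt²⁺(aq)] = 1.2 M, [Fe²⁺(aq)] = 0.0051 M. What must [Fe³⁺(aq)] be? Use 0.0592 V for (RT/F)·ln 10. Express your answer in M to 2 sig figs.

With Pt²⁺/Pt at the cathode and Fe³⁺/Fe²⁺ at the anode, E°cell = +1.20 − (+0.77) = +0.43 V (n = 2).
From the Nernst equation, log Q = n(E° − E)/0.0592 = 2·(+0.43 − (+0.281))/0.0592 = 5.034.
The balanced reaction is Pt²⁺(aq) + 2 Fe²⁺(aq) → Pt(s) + 2 Fe³⁺(aq), so Q = [Fe³⁺(aq)]^2 / ([Pt²⁺(aq)]·[Fe²⁺(aq)]^2).
Isolating [Fe³⁺(aq)] in Q = 10^{5.034} yields log [Fe³⁺(aq)] = 0.264, i.e. 1.8 M.

1.8 M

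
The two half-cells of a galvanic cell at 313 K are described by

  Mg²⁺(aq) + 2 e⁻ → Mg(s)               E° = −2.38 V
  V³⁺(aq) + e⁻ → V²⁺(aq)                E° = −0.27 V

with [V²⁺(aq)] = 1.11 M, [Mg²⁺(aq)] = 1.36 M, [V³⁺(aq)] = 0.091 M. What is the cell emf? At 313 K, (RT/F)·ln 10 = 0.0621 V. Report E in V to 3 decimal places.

Since E°(V³⁺/V²⁺) > E°(Mg²⁺/Mg), V³⁺/V²⁺ serves as the cathode.
E°cell = −0.27 − (−2.38) = +2.11 V, with n = 2 electrons transferred.
For the overall reaction 2 V³⁺(aq) + Mg(s) → 2 V²⁺(aq) + Mg²⁺(aq), Q = ([V²⁺(aq)]^2·[Mg²⁺(aq)]) / [V³⁺(aq)]^2 = 202, giving log Q = 2.306.
E = E° − (0.0621/n)·log Q = +2.11 − (0.0621/2)(2.306) = +2.038 V.

+2.038 V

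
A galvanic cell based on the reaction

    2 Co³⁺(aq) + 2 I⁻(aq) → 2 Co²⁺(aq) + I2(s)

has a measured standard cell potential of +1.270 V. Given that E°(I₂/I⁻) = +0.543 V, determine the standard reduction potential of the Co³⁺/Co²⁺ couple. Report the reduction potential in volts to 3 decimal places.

In the reaction as written the Co³⁺/Co²⁺ couple is reduced (cathode) and I₂/I⁻ is oxidized (anode), so E°cell = E°(Co³⁺/Co²⁺) − E°(I₂/I⁻).
E°(Co³⁺/Co²⁺) = E°cell + E°(anode) = +1.270 + (+0.543) = +1.813 V.

+1.813 V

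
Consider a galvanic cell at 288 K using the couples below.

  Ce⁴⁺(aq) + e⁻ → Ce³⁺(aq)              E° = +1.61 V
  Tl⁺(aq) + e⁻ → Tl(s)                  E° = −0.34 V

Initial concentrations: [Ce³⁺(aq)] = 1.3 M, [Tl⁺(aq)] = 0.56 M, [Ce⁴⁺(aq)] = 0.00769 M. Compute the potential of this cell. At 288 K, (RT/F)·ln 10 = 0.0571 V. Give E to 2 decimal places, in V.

+1.84 V

Since E°(Ce⁴⁺/Ce³⁺) > E°(Tl⁺/Tl), Ce⁴⁺/Ce³⁺ serves as the cathode.
E°cell = +1.61 − (−0.34) = +1.95 V, with n = 1 electron transferred.
The balanced reaction is Ce⁴⁺(aq) + Tl(s) → Ce³⁺(aq) + Tl⁺(aq), so Q = ([Ce³⁺(aq)]·[Tl⁺(aq)]) / [Ce⁴⁺(aq)] = 94.7 and log Q = 1.976.
E = E° − (0.0571/n)·log Q = +1.95 − (0.0571/1)(1.976) = +1.84 V.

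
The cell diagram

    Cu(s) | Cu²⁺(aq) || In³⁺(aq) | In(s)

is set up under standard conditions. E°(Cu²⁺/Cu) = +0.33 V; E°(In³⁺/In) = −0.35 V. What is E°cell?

−0.68 V

By convention the left-hand electrode in cell notation is the anode (oxidation) and the right-hand electrode is the cathode (reduction).
E°cell = E°(right) − E°(left) = −0.35 − (+0.33) = −0.68 V.
The negative sign shows that, as written, the cell would require an external voltage to drive the reaction.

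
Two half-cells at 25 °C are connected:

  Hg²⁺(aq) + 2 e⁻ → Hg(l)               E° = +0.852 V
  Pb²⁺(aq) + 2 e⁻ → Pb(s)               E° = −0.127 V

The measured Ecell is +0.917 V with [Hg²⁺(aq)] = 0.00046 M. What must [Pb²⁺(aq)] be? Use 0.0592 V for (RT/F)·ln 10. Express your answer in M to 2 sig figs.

0.057 M

The Hg²⁺/Hg couple has the larger reduction potential, so it is the cathode: E°cell = +0.852 − (−0.127) = +0.979 V and n = 2.
From the Nernst equation, log Q = n(E° − E)/0.0592 = 2·(+0.979 − (+0.917))/0.0592 = 2.095.
Balancing electrons gives Hg²⁺(aq) + Pb(s) → Hg(l) + Pb²⁺(aq); thus Q = [Pb²⁺(aq)] / [Hg²⁺(aq)].
Solving for the unknown gives log [Pb²⁺(aq)] = −1.242, so [Pb²⁺(aq)] ≈ 0.057 M.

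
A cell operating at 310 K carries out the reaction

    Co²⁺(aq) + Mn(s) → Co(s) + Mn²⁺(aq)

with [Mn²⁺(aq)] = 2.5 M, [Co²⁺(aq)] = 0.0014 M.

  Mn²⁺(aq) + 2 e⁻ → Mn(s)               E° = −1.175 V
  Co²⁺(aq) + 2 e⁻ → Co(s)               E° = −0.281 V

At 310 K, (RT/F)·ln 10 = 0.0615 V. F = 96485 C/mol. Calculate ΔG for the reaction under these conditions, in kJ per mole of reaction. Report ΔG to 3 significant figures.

With Co²⁺/Co reduced at the cathode, E°cell = −0.281 − (−1.175) = +0.894 V and n = 2.
Q = [Mn²⁺(aq)] / [Co²⁺(aq)] = 1.79×10^3, so log Q = 3.252 and E = +0.894 − (0.0615/2)(3.252) = +0.7940 V.
ΔG = −nFE = −(2)(96485)(+0.7940) J/mol = −153 kJ/mol.

−153 kJ/mol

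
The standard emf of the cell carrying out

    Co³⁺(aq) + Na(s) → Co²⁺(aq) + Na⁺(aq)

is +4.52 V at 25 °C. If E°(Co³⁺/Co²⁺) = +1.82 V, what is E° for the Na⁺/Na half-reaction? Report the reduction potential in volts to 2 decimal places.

In the reaction as written the Co³⁺/Co²⁺ couple is reduced (cathode) and Na⁺/Na is oxidized (anode), so E°cell = E°(Co³⁺/Co²⁺) − E°(Na⁺/Na).
E°(Na⁺/Na) = E°(cathode) − E°cell = +1.82 − (+4.52) = −2.70 V.

−2.70 V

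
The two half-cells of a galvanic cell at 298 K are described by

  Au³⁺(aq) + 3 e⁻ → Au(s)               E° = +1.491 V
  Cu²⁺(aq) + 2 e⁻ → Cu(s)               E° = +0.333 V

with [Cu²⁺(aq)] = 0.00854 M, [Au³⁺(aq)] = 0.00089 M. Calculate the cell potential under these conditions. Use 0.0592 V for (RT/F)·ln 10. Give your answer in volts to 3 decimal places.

+1.159 V

Au³⁺/Au is reduced (cathode, E° = +1.491 V) and Cu²⁺/Cu is oxidized (anode).
E°cell = +1.491 − (+0.333) = +1.158 V, with n = 6 electrons transferred.
The balanced reaction is 2 Au³⁺(aq) + 3 Cu(s) → 2 Au(s) + 3 Cu²⁺(aq), so Q = [Cu²⁺(aq)]^3 / [Au³⁺(aq)]^2 = 0.786 and log Q = −0.104.
E = E° − (0.0592/n)·log Q = +1.158 − (0.0592/6)(−0.104) = +1.159 V.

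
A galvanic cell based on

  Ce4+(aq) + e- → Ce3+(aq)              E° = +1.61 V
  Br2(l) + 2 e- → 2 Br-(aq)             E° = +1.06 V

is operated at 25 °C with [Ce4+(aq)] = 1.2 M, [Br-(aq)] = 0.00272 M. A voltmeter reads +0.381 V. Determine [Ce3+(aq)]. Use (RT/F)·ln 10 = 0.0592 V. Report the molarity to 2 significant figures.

2.3 M

With Ce⁴⁺/Ce³⁺ at the cathode and Br₂/Br⁻ at the anode, E°cell = +1.61 − (+1.06) = +0.55 V (n = 2).
Since E = E° − (0.0592/n)·log Q, log Q = n(E° − E)/0.0592 = 5.709.
Balancing electrons gives 2 Ce4+(aq) + 2 Br-(aq) → 2 Ce3+(aq) + Br2(l); thus Q = [Ce3+(aq)]^2 / ([Ce4+(aq)]^2·[Br-(aq)]^2).
Substituting the known concentrations and solving, log [Ce3+(aq)] = 0.368 and [Ce3+(aq)] = 2.3 M.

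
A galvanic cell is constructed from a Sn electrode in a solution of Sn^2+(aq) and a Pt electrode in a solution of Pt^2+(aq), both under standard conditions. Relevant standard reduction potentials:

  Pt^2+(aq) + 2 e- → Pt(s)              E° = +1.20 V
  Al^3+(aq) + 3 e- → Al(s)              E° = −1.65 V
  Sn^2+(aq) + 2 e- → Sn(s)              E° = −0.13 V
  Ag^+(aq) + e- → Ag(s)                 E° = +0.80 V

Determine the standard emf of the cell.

+1.33 V

Of the two couples in this cell, the one with the more positive reduction potential is reduced at the cathode: here that is Pt²⁺/Pt (+1.20 V); Sn²⁺/Sn (−0.13 V) is the anode.
E°cell = E°(cathode) − E°(anode) = +1.20 − (−0.13) = +1.33 V.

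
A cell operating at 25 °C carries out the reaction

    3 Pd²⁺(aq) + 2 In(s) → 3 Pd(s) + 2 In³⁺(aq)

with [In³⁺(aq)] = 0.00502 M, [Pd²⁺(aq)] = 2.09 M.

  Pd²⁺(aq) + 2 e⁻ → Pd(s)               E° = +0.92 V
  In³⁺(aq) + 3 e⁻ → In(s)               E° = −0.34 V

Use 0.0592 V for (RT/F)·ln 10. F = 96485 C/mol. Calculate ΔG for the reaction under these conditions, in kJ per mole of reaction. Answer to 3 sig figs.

−761 kJ/mol

With Pd²⁺/Pd reduced at the cathode, E°cell = +0.92 − (−0.34) = +1.26 V and n = 6.
Q = [In³⁺(aq)]^2 / [Pd²⁺(aq)]^3 = 2.76×10^−6, so log Q = −5.559 and E = +1.26 − (0.0592/6)(−5.559) = +1.3148 V.
ΔG = −nFE = −(6)(96485)(+1.3148) J/mol = −761 kJ/mol.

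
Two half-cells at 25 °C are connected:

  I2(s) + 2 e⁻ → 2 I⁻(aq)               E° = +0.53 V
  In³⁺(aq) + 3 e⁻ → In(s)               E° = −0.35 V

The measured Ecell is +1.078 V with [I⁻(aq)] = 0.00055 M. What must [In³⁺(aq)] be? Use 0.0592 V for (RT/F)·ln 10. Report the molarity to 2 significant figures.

I₂/I⁻ is the cathode (higher E°); E°cell = +0.53 − (−0.35) = +0.88 V with n = 6.
Since E = E° − (0.0592/n)·log Q, log Q = n(E° − E)/0.0592 = −20.068.
The balanced reaction is 3 I2(s) + 2 In(s) → 6 I⁻(aq) + 2 In³⁺(aq), so Q = [I⁻(aq)]^6·[In³⁺(aq)]^2.
Solving for the unknown gives log [In³⁺(aq)] = −0.255, so [In³⁺(aq)] ≈ 0.56 M.

0.56 M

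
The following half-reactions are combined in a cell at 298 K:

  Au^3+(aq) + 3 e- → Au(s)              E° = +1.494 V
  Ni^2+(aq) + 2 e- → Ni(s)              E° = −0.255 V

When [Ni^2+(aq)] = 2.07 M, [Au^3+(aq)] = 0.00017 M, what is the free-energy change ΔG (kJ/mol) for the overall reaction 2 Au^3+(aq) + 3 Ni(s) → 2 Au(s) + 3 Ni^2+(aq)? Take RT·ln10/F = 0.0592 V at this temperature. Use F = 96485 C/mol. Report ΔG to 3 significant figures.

−964 kJ/mol

With Au³⁺/Au reduced at the cathode, E°cell = +1.494 − (−0.255) = +1.749 V and n = 6.
Q = [Ni^2+(aq)]^3 / [Au^3+(aq)]^2 = 3.07×10^8, so log Q = 8.487 and E = +1.749 − (0.0592/6)(8.487) = +1.6653 V.
Then ΔG = −nFE = −6 × 96485 × +1.6653 J/mol = −964 kJ/mol.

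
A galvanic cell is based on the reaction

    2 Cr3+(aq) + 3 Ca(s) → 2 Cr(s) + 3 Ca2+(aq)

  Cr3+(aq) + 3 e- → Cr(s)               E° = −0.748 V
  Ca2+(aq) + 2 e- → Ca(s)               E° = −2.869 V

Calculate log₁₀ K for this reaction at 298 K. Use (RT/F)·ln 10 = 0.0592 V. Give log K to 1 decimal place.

log K = 215.0

The Cr³⁺/Cr couple is reduced (cathode); E°cell = −0.748 − (−2.869) = +2.121 V with n = 6.
At equilibrium E = 0, so log K = nE°cell / 0.0592 = (6)(+2.121) / 0.0592 = 215.0.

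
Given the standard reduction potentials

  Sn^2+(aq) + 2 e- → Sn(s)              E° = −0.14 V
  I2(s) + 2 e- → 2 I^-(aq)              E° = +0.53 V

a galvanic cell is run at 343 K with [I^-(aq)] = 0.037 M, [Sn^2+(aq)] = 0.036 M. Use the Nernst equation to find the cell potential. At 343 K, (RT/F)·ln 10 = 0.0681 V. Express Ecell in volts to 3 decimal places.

+0.817 V

The I₂/I⁻ couple has the more positive E°, so it is the cathode; Sn²⁺/Sn is the anode.
E°cell = +0.53 − (−0.14) = +0.67 V, with n = 2 electrons transferred.
The balanced reaction is I2(s) + Sn(s) → 2 I^-(aq) + Sn^2+(aq), so Q = [I^-(aq)]^2·[Sn^2+(aq)] = 4.93×10^−5 and log Q = −4.307.
Applying E = E° − (RT ln10/nF)·log Q gives +0.67 − (0.0681/2)(−4.307) = +0.817 V.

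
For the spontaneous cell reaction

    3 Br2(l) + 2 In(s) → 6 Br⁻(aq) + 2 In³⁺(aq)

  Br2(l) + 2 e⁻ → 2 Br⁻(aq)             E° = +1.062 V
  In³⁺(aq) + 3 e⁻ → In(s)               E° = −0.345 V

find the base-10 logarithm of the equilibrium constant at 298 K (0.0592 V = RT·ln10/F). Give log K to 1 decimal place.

log K = 142.6

The Br₂/Br⁻ couple is reduced (cathode); E°cell = +1.062 − (−0.345) = +1.407 V with n = 6.
At equilibrium E = 0, so log K = nE°cell / 0.0592 = (6)(+1.407) / 0.0592 = 142.6.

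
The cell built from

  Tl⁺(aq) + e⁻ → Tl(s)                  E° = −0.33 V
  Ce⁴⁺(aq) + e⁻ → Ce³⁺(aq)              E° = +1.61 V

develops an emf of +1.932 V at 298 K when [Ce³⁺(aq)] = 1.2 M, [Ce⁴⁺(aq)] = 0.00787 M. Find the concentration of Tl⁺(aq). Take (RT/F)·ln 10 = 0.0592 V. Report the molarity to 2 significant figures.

The Ce⁴⁺/Ce³⁺ couple has the larger reduction potential, so it is the cathode: E°cell = +1.61 − (−0.33) = +1.94 V and n = 1.
Since E = E° − (0.0592/n)·log Q, log Q = n(E° − E)/0.0592 = 0.135.
The balanced reaction is Ce⁴⁺(aq) + Tl(s) → Ce³⁺(aq) + Tl⁺(aq), so Q = ([Ce³⁺(aq)]·[Tl⁺(aq)]) / [Ce⁴⁺(aq)].
Substituting the known concentrations and solving, log [Tl⁺(aq)] = −2.048 and [Tl⁺(aq)] = 0.0090 M.

0.0090 M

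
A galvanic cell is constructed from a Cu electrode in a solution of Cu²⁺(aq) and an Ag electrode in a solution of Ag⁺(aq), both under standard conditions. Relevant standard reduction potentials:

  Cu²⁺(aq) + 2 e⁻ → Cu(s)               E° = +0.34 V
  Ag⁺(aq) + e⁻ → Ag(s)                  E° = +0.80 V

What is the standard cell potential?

+0.46 V

Of the two couples in this cell, the one with the more positive reduction potential is reduced at the cathode: here that is Ag⁺/Ag (+0.80 V); Cu²⁺/Cu (+0.34 V) is the anode.
E°cell = E°(cathode) − E°(anode) = +0.80 − (+0.34) = +0.46 V.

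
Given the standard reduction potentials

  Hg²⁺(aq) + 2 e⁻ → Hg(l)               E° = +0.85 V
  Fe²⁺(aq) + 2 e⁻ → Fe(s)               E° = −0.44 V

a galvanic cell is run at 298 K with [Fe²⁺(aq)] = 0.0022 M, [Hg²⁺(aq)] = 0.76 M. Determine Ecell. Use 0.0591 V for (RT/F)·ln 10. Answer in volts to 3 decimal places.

+1.365 V

Since E°(Hg²⁺/Hg) > E°(Fe²⁺/Fe), Hg²⁺/Hg serves as the cathode.
The standard potential is +0.85 − (−0.44) = +1.29 V and the balanced reaction transfers n = 2 electrons.
Balancing gives Hg²⁺(aq) + Fe(s) → Hg(l) + Fe²⁺(aq); hence Q = [Fe²⁺(aq)] / [Hg²⁺(aq)] = 0.00289 (log Q = −2.538).
Applying E = E° − (RT ln10/nF)·log Q gives +1.29 − (0.0591/2)(−2.538) = +1.365 V.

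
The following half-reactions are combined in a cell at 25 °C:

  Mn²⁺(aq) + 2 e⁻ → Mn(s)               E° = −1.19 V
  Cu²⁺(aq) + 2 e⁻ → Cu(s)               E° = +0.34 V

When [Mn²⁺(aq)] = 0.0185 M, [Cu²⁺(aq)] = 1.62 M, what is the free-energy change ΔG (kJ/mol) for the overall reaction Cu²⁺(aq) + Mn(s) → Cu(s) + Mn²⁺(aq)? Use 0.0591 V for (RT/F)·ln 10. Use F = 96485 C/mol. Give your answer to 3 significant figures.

With Cu²⁺/Cu reduced at the cathode, E°cell = +0.34 − (−1.19) = +1.53 V and n = 2.
Q = [Mn²⁺(aq)] / [Cu²⁺(aq)] = 0.0114, so log Q = −1.942 and E = +1.53 − (0.0591/2)(−1.942) = +1.5874 V.
Then ΔG = −nFE = −2 × 96485 × +1.5874 J/mol = −306 kJ/mol.

−306 kJ/mol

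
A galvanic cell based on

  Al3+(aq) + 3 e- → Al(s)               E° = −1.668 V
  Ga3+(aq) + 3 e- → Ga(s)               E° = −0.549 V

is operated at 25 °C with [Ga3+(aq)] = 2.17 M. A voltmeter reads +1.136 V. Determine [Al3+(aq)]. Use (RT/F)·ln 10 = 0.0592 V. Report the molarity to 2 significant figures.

0.30 M

With Ga³⁺/Ga at the cathode and Al³⁺/Al at the anode, E°cell = −0.549 − (−1.668) = +1.119 V (n = 3).
Since E = E° − (0.0592/n)·log Q, log Q = n(E° − E)/0.0592 = −0.861.
Balancing electrons gives Ga3+(aq) + Al(s) → Ga(s) + Al3+(aq); thus Q = [Al3+(aq)] / [Ga3+(aq)].
Isolating [Al3+(aq)] in Q = 10^{−0.861} yields log [Al3+(aq)] = −0.525, i.e. 0.30 M.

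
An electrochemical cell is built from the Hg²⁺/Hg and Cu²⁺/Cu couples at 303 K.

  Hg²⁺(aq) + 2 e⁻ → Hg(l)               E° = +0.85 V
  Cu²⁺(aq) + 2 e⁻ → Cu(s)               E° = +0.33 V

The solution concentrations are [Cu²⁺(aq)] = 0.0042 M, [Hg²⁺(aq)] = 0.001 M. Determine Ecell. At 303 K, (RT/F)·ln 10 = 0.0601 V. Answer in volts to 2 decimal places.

+0.50 V

Hg²⁺/Hg is reduced (cathode, E° = +0.85 V) and Cu²⁺/Cu is oxidized (anode).
E°cell = E°cat − E°an = +0.85 − (+0.33) = +0.52 V; n = 2.
Balancing gives Hg²⁺(aq) + Cu(s) → Hg(l) + Cu²⁺(aq); hence Q = [Cu²⁺(aq)] / [Hg²⁺(aq)] = 4.2 (log Q = 0.623).
By the Nernst equation, E = +0.52 − (0.0601/2)·(0.623) = +0.50 V.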